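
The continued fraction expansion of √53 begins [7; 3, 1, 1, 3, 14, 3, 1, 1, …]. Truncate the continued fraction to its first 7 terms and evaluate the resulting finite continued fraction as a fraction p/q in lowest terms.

7979/1096

a_0 = 7: 7/1
a_1 = 3: 22/3
a_2 = 1: 29/4
a_3 = 1: 51/7
a_4 = 3: 182/25
a_5 = 14: 2599/357
a_6 = 3: 7979/1096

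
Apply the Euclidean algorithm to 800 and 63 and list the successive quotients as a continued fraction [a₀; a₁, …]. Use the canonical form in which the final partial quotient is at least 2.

[12; 1, 2, 3, 6]

Apply division with remainder until the remainder is 0:
800 ÷ 63 → quotient 12, remainder 44
63 ÷ 44 → quotient 1, remainder 19
44 ÷ 19 → quotient 2, remainder 6
19 ÷ 6 → quotient 3, remainder 1
6 ÷ 1 → quotient 6, remainder 0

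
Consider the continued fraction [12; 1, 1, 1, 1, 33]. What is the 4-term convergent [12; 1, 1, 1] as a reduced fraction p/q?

38/3

a_0 = 12: 12/1
a_1 = 1: 13/1
a_2 = 1: 25/2
a_3 = 1: 38/3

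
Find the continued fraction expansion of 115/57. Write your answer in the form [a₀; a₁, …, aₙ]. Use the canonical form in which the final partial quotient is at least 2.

[2; 57]

Apply division with remainder until the remainder is 0:
115 = 2·57 + 1, so a_0 = 2
57 = 57·1 + 0, so a_1 = 57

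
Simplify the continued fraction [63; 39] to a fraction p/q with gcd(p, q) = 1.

2458/39

a_0 = 63: 63/1
a_1 = 39: 2458/39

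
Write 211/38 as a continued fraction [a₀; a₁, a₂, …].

211 ÷ 38 → quotient 5, remainder 21
38 ÷ 21 → quotient 1, remainder 17
21 ÷ 17 → quotient 1, remainder 4
17 ÷ 4 → quotient 4, remainder 1
4 ÷ 1 → quotient 4, remainder 0

[5; 1, 1, 4, 4]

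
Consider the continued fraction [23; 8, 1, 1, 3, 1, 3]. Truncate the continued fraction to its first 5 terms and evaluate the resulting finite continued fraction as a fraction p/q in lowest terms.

Use the convergent recurrence hₖ = aₖ·hₖ₋₁ + hₖ₋₂ (and likewise for the denominators kₖ):
a_0 = 23: 23/1
a_1 = 8: 185/8
a_2 = 1: 208/9
a_3 = 1: 393/17
a_4 = 3: 1387/60

1387/60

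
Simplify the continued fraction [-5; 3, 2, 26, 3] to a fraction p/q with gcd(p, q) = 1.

-2649/562

a_0 = -5: -5/1
a_1 = 3: -14/3
a_2 = 2: -33/7
a_3 = 26: -872/185
a_4 = 3: -2649/562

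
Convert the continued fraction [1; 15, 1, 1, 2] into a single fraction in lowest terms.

a_0 = 1: 1/1
a_1 = 15: 16/15
a_2 = 1: 17/16
a_3 = 1: 33/31
a_4 = 2: 83/78

83/78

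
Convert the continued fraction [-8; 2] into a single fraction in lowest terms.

Start with 2.
-8 + 1/(2/1) = -8 + 1/2 = -15/2

-15/2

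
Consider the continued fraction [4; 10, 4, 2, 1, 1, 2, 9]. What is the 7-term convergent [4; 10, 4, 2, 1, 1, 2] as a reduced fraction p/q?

Start with 2.
1 + 1/(2/1) = 1 + 1/2 = 3/2
1 + 1/(3/2) = 1 + 2/3 = 5/3
2 + 1/(5/3) = 2 + 3/5 = 13/5
4 + 1/(13/5) = 4 + 5/13 = 57/13
10 + 1/(57/13) = 10 + 13/57 = 583/57
4 + 1/(583/57) = 4 + 57/583 = 2389/583

2389/583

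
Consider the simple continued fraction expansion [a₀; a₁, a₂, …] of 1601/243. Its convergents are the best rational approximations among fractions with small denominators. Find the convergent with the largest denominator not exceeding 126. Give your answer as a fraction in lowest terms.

112/17

a_0 = 6: 6/1  (≤ bound)
a_1 = 1: 7/1  (≤ bound)
a_2 = 1: 13/2  (≤ bound)
a_3 = 2: 33/5  (≤ bound)
a_4 = 3: 112/17  (≤ bound)
a_5 = 14: 1601/243  (> 126, stop)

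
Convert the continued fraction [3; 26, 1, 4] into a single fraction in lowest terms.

a_0 = 3: 3/1
a_1 = 26: 79/26
a_2 = 1: 82/27
a_3 = 4: 407/134

407/134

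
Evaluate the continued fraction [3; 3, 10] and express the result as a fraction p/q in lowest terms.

103/31

a_0 = 3: 3/1
a_1 = 3: 10/3
a_2 = 10: 103/31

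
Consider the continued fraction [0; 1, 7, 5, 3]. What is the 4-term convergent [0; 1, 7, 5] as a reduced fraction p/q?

Build up convergents one term at a time:
a_0 = 0: 0/1
a_1 = 1: 1/1
a_2 = 7: 7/8
a_3 = 5: 36/41

36/41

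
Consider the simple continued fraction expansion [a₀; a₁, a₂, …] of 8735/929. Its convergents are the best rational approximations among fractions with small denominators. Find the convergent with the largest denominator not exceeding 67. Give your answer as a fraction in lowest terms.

47/5

a_0 = 9: 9/1  (≤ bound)
a_1 = 2: 19/2  (≤ bound)
a_2 = 2: 47/5  (≤ bound)
a_3 = 15: 724/77  (> 67, stop)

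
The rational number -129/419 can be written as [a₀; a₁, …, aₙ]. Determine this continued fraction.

Run the Euclidean algorithm, recording each quotient:
⌊-129/419⌋ = -1, remainder 290
⌊419/290⌋ = 1, remainder 129
⌊290/129⌋ = 2, remainder 32
⌊129/32⌋ = 4, remainder 1
⌊32/1⌋ = 32, remainder 0

[-1; 1, 2, 4, 32]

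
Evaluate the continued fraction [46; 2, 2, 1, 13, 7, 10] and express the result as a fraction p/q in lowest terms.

319697/6886

Start with 10.
7 + 1/(10/1) = 7 + 1/10 = 71/10
13 + 1/(71/10) = 13 + 10/71 = 933/71
1 + 1/(933/71) = 1 + 71/933 = 1004/933
2 + 1/(1004/933) = 2 + 933/1004 = 2941/1004
2 + 1/(2941/1004) = 2 + 1004/2941 = 6886/2941
46 + 1/(6886/2941) = 46 + 2941/6886 = 319697/6886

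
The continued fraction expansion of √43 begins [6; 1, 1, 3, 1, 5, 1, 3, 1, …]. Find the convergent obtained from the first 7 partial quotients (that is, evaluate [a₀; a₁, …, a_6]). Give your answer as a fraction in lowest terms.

Starting at the tail and folding back:
Start with 1.
5 + 1/(1/1) = 5 + 1/1 = 6/1
1 + 1/(6/1) = 1 + 1/6 = 7/6
3 + 1/(7/6) = 3 + 6/7 = 27/7
1 + 1/(27/7) = 1 + 7/27 = 34/27
1 + 1/(34/27) = 1 + 27/34 = 61/34
6 + 1/(61/34) = 6 + 34/61 = 400/61

400/61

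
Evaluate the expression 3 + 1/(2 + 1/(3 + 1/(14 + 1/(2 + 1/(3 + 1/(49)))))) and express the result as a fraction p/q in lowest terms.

Work from the innermost term outward:
Start with 49.
3 + 1/(49/1) = 3 + 1/49 = 148/49
2 + 1/(148/49) = 2 + 49/148 = 345/148
14 + 1/(345/148) = 14 + 148/345 = 4978/345
3 + 1/(4978/345) = 3 + 345/4978 = 15279/4978
2 + 1/(15279/4978) = 2 + 4978/15279 = 35536/15279
3 + 1/(35536/15279) = 3 + 15279/35536 = 121887/35536

121887/35536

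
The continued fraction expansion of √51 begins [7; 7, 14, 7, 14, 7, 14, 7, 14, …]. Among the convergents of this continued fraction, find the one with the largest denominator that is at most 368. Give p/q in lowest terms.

707/99

a_0 = 7: 7/1  (≤ bound)
a_1 = 7: 50/7  (≤ bound)
a_2 = 14: 707/99  (≤ bound)
a_3 = 7: 4999/700  (> 368, stop)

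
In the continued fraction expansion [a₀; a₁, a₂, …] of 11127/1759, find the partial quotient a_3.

11127 = 6·1759 + 573, so a_0 = 6
1759 = 3·573 + 40, so a_1 = 3
573 = 14·40 + 13, so a_2 = 14
40 = 3·13 + 1, so a_3 = 3

3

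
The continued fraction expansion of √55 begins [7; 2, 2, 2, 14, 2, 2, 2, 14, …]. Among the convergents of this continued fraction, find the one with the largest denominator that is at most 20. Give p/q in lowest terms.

89/12

a_0 = 7: 7/1  (≤ bound)
a_1 = 2: 15/2  (≤ bound)
a_2 = 2: 37/5  (≤ bound)
a_3 = 2: 89/12  (≤ bound)
a_4 = 14: 1283/173  (> 20, stop)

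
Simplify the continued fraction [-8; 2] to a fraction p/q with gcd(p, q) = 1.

-15/2

a_0 = -8: -8/1
a_1 = 2: -15/2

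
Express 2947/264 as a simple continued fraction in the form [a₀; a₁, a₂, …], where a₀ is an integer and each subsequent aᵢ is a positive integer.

Run the Euclidean algorithm, recording each quotient:
2947 = 11·264 + 43, so a_0 = 11
264 = 6·43 + 6, so a_1 = 6
43 = 7·6 + 1, so a_2 = 7
6 = 6·1 + 0, so a_3 = 6

[11; 6, 7, 6]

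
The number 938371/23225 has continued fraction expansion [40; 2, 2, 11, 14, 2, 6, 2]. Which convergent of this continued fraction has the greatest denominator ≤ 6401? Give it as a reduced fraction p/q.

67191/1663

a_0 = 40: 40/1  (≤ bound)
a_1 = 2: 81/2  (≤ bound)
a_2 = 2: 202/5  (≤ bound)
a_3 = 11: 2303/57  (≤ bound)
a_4 = 14: 32444/803  (≤ bound)
a_5 = 2: 67191/1663  (≤ bound)
a_6 = 6: 435590/10781  (> 6401, stop)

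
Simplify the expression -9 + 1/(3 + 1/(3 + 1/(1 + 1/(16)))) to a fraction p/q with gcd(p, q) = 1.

-1895/218

Collapse the nested fraction from the inside out:
Start with 16.
1 + 1/(16/1) = 1 + 1/16 = 17/16
3 + 1/(17/16) = 3 + 16/17 = 67/17
3 + 1/(67/17) = 3 + 17/67 = 218/67
-9 + 1/(218/67) = -9 + 67/218 = -1895/218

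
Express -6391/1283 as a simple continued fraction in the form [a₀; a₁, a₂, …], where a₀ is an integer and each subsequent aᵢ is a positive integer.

Apply division with remainder until the remainder is 0:
⌊-6391/1283⌋ = -5, remainder 24
⌊1283/24⌋ = 53, remainder 11
⌊24/11⌋ = 2, remainder 2
⌊11/2⌋ = 5, remainder 1
⌊2/1⌋ = 2, remainder 0

[-5; 53, 2, 5, 2]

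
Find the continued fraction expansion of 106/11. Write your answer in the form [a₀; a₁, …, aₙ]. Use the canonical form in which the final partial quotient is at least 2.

⌊106/11⌋ = 9, remainder 7
⌊11/7⌋ = 1, remainder 4
⌊7/4⌋ = 1, remainder 3
⌊4/3⌋ = 1, remainder 1
⌊3/1⌋ = 3, remainder 0

[9; 1, 1, 1, 3]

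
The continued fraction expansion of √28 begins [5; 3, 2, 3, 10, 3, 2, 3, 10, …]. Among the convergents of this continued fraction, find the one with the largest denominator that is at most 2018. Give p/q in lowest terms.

a_0 = 5: 5/1  (≤ bound)
a_1 = 3: 16/3  (≤ bound)
a_2 = 2: 37/7  (≤ bound)
a_3 = 3: 127/24  (≤ bound)
a_4 = 10: 1307/247  (≤ bound)
a_5 = 3: 4048/765  (≤ bound)
a_6 = 2: 9403/1777  (≤ bound)
a_7 = 3: 32257/6096  (> 2018, stop)

9403/1777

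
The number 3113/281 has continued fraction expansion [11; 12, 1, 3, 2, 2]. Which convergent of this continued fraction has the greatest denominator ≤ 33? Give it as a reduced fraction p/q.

a_0 = 11: 11/1  (≤ bound)
a_1 = 12: 133/12  (≤ bound)
a_2 = 1: 144/13  (≤ bound)
a_3 = 3: 565/51  (> 33, stop)

144/13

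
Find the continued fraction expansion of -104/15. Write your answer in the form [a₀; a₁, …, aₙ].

Run the Euclidean algorithm, recording each quotient:
-104 = -7·15 + 1, so a_0 = -7
15 = 15·1 + 0, so a_1 = 15

[-7; 15]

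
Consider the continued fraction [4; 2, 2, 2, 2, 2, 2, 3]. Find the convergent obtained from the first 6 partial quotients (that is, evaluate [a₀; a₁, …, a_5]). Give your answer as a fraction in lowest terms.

a_0 = 4: 4/1
a_1 = 2: 9/2
a_2 = 2: 22/5
a_3 = 2: 53/12
a_4 = 2: 128/29
a_5 = 2: 309/70

309/70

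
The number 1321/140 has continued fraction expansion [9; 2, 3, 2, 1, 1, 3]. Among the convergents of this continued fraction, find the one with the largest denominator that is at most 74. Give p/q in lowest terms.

a_0 = 9: 9/1  (≤ bound)
a_1 = 2: 19/2  (≤ bound)
a_2 = 3: 66/7  (≤ bound)
a_3 = 2: 151/16  (≤ bound)
a_4 = 1: 217/23  (≤ bound)
a_5 = 1: 368/39  (≤ bound)
a_6 = 3: 1321/140  (> 74, stop)

368/39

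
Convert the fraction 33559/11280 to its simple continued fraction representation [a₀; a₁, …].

33559 ÷ 11280 → quotient 2, remainder 10999
11280 ÷ 10999 → quotient 1, remainder 281
10999 ÷ 281 → quotient 39, remainder 40
281 ÷ 40 → quotient 7, remainder 1
40 ÷ 1 → quotient 40, remainder 0

[2; 1, 39, 7, 40]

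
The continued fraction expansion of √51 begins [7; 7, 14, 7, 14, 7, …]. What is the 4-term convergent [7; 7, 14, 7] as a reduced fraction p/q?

4999/700

Compute successive convergents:
a_0 = 7: 7/1
a_1 = 7: 50/7
a_2 = 14: 707/99
a_3 = 7: 4999/700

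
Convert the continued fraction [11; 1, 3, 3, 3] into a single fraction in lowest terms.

Start with 3.
3 + 1/(3/1) = 3 + 1/3 = 10/3
3 + 1/(10/3) = 3 + 3/10 = 33/10
1 + 1/(33/10) = 1 + 10/33 = 43/33
11 + 1/(43/33) = 11 + 33/43 = 506/43

506/43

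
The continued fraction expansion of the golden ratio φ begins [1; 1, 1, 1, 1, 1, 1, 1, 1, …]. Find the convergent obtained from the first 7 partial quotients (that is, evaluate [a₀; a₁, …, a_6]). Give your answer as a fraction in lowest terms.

21/13

a_0 = 1: 1/1
a_1 = 1: 2/1
a_2 = 1: 3/2
a_3 = 1: 5/3
a_4 = 1: 8/5
a_5 = 1: 13/8
a_6 = 1: 21/13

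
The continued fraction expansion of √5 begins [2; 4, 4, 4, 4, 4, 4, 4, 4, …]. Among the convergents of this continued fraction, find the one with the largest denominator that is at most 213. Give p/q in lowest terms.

a_0 = 2: 2/1  (≤ bound)
a_1 = 4: 9/4  (≤ bound)
a_2 = 4: 38/17  (≤ bound)
a_3 = 4: 161/72  (≤ bound)
a_4 = 4: 682/305  (> 213, stop)

161/72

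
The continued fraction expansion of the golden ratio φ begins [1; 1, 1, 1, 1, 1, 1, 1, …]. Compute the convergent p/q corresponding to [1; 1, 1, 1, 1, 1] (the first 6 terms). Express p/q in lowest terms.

13/8

a_0 = 1: 1/1
a_1 = 1: 2/1
a_2 = 1: 3/2
a_3 = 1: 5/3
a_4 = 1: 8/5
a_5 = 1: 13/8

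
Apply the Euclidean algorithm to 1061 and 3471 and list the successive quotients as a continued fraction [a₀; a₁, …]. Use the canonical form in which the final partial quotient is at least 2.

[0; 3, 3, 1, 2, 6, 15]

Repeatedly divide and take the remainder:
1061 = 0·3471 + 1061, so a_0 = 0
3471 = 3·1061 + 288, so a_1 = 3
1061 = 3·288 + 197, so a_2 = 3
288 = 1·197 + 91, so a_3 = 1
197 = 2·91 + 15, so a_4 = 2
91 = 6·15 + 1, so a_5 = 6
15 = 15·1 + 0, so a_6 = 15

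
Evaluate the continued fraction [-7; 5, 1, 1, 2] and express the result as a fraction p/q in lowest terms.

-191/28

a_0 = -7: -7/1
a_1 = 5: -34/5
a_2 = 1: -41/6
a_3 = 1: -75/11
a_4 = 2: -191/28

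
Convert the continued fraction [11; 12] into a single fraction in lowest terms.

Start with 12.
11 + 1/(12/1) = 11 + 1/12 = 133/12

133/12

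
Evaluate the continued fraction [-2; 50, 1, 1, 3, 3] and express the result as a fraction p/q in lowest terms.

Start with 3.
3 + 1/(3/1) = 3 + 1/3 = 10/3
1 + 1/(10/3) = 1 + 3/10 = 13/10
1 + 1/(13/10) = 1 + 10/13 = 23/13
50 + 1/(23/13) = 50 + 13/23 = 1163/23
-2 + 1/(1163/23) = -2 + 23/1163 = -2303/1163

-2303/1163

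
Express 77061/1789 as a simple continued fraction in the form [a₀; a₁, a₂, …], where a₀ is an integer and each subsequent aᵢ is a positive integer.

[43; 13, 2, 1, 5, 1, 2, 2]

Run the Euclidean algorithm, recording each quotient:
77061 = 43·1789 + 134, so a_0 = 43
1789 = 13·134 + 47, so a_1 = 13
134 = 2·47 + 40, so a_2 = 2
47 = 1·40 + 7, so a_3 = 1
40 = 5·7 + 5, so a_4 = 5
7 = 1·5 + 2, so a_5 = 1
5 = 2·2 + 1, so a_6 = 2
2 = 2·1 + 0, so a_7 = 2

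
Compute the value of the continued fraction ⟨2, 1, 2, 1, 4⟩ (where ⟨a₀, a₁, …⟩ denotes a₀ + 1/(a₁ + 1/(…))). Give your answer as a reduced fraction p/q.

Build up convergents one term at a time:
a_0 = 2: 2/1
a_1 = 1: 3/1
a_2 = 2: 8/3
a_3 = 1: 11/4
a_4 = 4: 52/19

52/19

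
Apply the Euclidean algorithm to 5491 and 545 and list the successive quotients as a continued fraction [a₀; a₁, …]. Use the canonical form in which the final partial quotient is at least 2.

[10; 13, 3, 2, 2, 2]

5491 ÷ 545 → quotient 10, remainder 41
545 ÷ 41 → quotient 13, remainder 12
41 ÷ 12 → quotient 3, remainder 5
12 ÷ 5 → quotient 2, remainder 2
5 ÷ 2 → quotient 2, remainder 1
2 ÷ 1 → quotient 2, remainder 0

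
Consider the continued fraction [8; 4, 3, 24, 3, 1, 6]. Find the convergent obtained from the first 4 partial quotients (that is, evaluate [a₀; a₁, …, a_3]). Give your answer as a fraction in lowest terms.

2601/316

Start with 24.
3 + 1/(24/1) = 3 + 1/24 = 73/24
4 + 1/(73/24) = 4 + 24/73 = 316/73
8 + 1/(316/73) = 8 + 73/316 = 2601/316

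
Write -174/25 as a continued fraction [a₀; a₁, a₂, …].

[-7; 25]

Run the Euclidean algorithm, recording each quotient:
-174 ÷ 25 → quotient -7, remainder 1
25 ÷ 1 → quotient 25, remainder 0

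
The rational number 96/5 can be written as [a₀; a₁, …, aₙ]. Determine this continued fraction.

[19; 5]

96 ÷ 5 → quotient 19, remainder 1
5 ÷ 1 → quotient 5, remainder 0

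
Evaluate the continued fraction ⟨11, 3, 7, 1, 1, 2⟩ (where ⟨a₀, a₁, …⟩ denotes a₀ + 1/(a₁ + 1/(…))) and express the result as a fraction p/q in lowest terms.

1347/119

a_0 = 11: 11/1
a_1 = 3: 34/3
a_2 = 7: 249/22
a_3 = 1: 283/25
a_4 = 1: 532/47
a_5 = 2: 1347/119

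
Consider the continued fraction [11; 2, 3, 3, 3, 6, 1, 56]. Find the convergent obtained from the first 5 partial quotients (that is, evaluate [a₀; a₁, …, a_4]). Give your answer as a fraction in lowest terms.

a_0 = 11: 11/1
a_1 = 2: 23/2
a_2 = 3: 80/7
a_3 = 3: 263/23
a_4 = 3: 869/76

869/76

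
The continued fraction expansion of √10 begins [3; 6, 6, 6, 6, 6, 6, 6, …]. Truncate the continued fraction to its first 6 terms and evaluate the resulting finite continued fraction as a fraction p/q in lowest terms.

Work from the innermost term outward:
Start with 6.
6 + 1/(6/1) = 6 + 1/6 = 37/6
6 + 1/(37/6) = 6 + 6/37 = 228/37
6 + 1/(228/37) = 6 + 37/228 = 1405/228
6 + 1/(1405/228) = 6 + 228/1405 = 8658/1405
3 + 1/(8658/1405) = 3 + 1405/8658 = 27379/8658

27379/8658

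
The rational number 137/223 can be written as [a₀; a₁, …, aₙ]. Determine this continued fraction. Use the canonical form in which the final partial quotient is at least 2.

137 ÷ 223 → quotient 0, remainder 137
223 ÷ 137 → quotient 1, remainder 86
137 ÷ 86 → quotient 1, remainder 51
86 ÷ 51 → quotient 1, remainder 35
51 ÷ 35 → quotient 1, remainder 16
35 ÷ 16 → quotient 2, remainder 3
16 ÷ 3 → quotient 5, remainder 1
3 ÷ 1 → quotient 3, remainder 0

[0; 1, 1, 1, 1, 2, 5, 3]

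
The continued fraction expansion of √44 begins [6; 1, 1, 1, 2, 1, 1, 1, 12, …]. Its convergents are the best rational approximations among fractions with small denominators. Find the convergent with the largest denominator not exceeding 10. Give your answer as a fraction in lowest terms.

53/8

List convergents until the denominator exceeds the bound:
a_0 = 6: 6/1  (≤ bound)
a_1 = 1: 7/1  (≤ bound)
a_2 = 1: 13/2  (≤ bound)
a_3 = 1: 20/3  (≤ bound)
a_4 = 2: 53/8  (≤ bound)
a_5 = 1: 73/11  (> 10, stop)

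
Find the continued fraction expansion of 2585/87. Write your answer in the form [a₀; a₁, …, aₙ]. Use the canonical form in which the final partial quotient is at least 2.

Run the Euclidean algorithm, recording each quotient:
⌊2585/87⌋ = 29, remainder 62
⌊87/62⌋ = 1, remainder 25
⌊62/25⌋ = 2, remainder 12
⌊25/12⌋ = 2, remainder 1
⌊12/1⌋ = 12, remainder 0

[29; 1, 2, 2, 12]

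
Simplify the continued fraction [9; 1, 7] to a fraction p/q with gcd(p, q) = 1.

Build up convergents one term at a time:
a_0 = 9: 9/1
a_1 = 1: 10/1
a_2 = 7: 79/8

79/8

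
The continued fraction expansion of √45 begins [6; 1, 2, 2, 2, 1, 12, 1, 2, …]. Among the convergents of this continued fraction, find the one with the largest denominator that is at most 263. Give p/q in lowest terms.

161/24

List convergents until the denominator exceeds the bound:
a_0 = 6: 6/1  (≤ bound)
a_1 = 1: 7/1  (≤ bound)
a_2 = 2: 20/3  (≤ bound)
a_3 = 2: 47/7  (≤ bound)
a_4 = 2: 114/17  (≤ bound)
a_5 = 1: 161/24  (≤ bound)
a_6 = 12: 2046/305  (> 263, stop)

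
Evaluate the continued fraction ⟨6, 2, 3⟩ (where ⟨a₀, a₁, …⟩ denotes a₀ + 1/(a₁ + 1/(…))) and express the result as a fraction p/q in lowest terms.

Start with 3.
2 + 1/(3/1) = 2 + 1/3 = 7/3
6 + 1/(7/3) = 6 + 3/7 = 45/7

45/7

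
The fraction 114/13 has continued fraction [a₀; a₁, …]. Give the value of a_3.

Run the Euclidean algorithm, recording each quotient:
⌊114/13⌋ = 8, remainder 10
⌊13/10⌋ = 1, remainder 3
⌊10/3⌋ = 3, remainder 1
⌊3/1⌋ = 3, remainder 0

3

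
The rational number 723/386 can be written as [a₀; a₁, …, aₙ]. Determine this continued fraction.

[1; 1, 6, 1, 7, 6]

723 ÷ 386 → quotient 1, remainder 337
386 ÷ 337 → quotient 1, remainder 49
337 ÷ 49 → quotient 6, remainder 43
49 ÷ 43 → quotient 1, remainder 6
43 ÷ 6 → quotient 7, remainder 1
6 ÷ 1 → quotient 6, remainder 0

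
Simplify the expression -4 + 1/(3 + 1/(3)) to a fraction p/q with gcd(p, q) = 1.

-37/10

Start with 3.
3 + 1/(3/1) = 3 + 1/3 = 10/3
-4 + 1/(10/3) = -4 + 3/10 = -37/10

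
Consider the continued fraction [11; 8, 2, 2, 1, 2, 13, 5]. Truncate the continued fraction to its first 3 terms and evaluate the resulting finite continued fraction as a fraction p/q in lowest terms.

189/17

Collapse the nested fraction from the inside out:
Start with 2.
8 + 1/(2/1) = 8 + 1/2 = 17/2
11 + 1/(17/2) = 11 + 2/17 = 189/17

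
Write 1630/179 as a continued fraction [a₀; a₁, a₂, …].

[9; 9, 2, 2, 1, 2]

⌊1630/179⌋ = 9, remainder 19
⌊179/19⌋ = 9, remainder 8
⌊19/8⌋ = 2, remainder 3
⌊8/3⌋ = 2, remainder 2
⌊3/2⌋ = 1, remainder 1
⌊2/1⌋ = 2, remainder 0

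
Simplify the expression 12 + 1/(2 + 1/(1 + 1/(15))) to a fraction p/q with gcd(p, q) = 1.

Build up convergents one term at a time:
a_0 = 12: 12/1
a_1 = 2: 25/2
a_2 = 1: 37/3
a_3 = 15: 580/47

580/47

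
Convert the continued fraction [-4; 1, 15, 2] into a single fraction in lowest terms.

-101/33

a_0 = -4: -4/1
a_1 = 1: -3/1
a_2 = 15: -49/16
a_3 = 2: -101/33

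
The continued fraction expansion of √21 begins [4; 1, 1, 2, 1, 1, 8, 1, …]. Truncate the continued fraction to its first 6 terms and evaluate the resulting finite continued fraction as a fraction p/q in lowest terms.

55/12

Collapse the nested fraction from the inside out:
Start with 1.
1 + 1/(1/1) = 1 + 1/1 = 2/1
2 + 1/(2/1) = 2 + 1/2 = 5/2
1 + 1/(5/2) = 1 + 2/5 = 7/5
1 + 1/(7/5) = 1 + 5/7 = 12/7
4 + 1/(12/7) = 4 + 7/12 = 55/12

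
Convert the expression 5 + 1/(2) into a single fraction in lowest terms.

11/2

a_0 = 5: 5/1
a_1 = 2: 11/2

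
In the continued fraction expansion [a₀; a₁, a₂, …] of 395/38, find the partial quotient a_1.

Apply division with remainder until the remainder is 0:
395 ÷ 38 → quotient 10, remainder 15
38 ÷ 15 → quotient 2, remainder 8

2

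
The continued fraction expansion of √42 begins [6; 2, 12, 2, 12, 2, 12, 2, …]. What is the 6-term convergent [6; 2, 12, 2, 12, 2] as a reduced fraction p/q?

8749/1350

Work from the innermost term outward:
Start with 2.
12 + 1/(2/1) = 12 + 1/2 = 25/2
2 + 1/(25/2) = 2 + 2/25 = 52/25
12 + 1/(52/25) = 12 + 25/52 = 649/52
2 + 1/(649/52) = 2 + 52/649 = 1350/649
6 + 1/(1350/649) = 6 + 649/1350 = 8749/1350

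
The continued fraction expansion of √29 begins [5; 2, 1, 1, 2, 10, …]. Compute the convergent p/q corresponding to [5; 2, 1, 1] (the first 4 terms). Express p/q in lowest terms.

Compute successive convergents:
a_0 = 5: 5/1
a_1 = 2: 11/2
a_2 = 1: 16/3
a_3 = 1: 27/5

27/5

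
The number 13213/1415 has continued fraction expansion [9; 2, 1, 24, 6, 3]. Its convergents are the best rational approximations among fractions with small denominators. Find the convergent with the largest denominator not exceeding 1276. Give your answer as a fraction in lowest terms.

4174/447

a_0 = 9: 9/1  (≤ bound)
a_1 = 2: 19/2  (≤ bound)
a_2 = 1: 28/3  (≤ bound)
a_3 = 24: 691/74  (≤ bound)
a_4 = 6: 4174/447  (≤ bound)
a_5 = 3: 13213/1415  (> 1276, stop)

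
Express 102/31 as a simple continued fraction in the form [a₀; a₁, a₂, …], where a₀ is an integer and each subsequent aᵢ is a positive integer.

[3; 3, 2, 4]

Apply division with remainder until the remainder is 0:
102 ÷ 31 → quotient 3, remainder 9
31 ÷ 9 → quotient 3, remainder 4
9 ÷ 4 → quotient 2, remainder 1
4 ÷ 1 → quotient 4, remainder 0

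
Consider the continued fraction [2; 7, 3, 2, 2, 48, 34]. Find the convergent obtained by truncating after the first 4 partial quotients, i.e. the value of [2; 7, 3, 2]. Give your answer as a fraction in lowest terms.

109/51

a_0 = 2: 2/1
a_1 = 7: 15/7
a_2 = 3: 47/22
a_3 = 2: 109/51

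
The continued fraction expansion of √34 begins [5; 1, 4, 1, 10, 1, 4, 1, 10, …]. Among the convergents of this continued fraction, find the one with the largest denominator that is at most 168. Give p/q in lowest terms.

414/71

a_0 = 5: 5/1  (≤ bound)
a_1 = 1: 6/1  (≤ bound)
a_2 = 4: 29/5  (≤ bound)
a_3 = 1: 35/6  (≤ bound)
a_4 = 10: 379/65  (≤ bound)
a_5 = 1: 414/71  (≤ bound)
a_6 = 4: 2035/349  (> 168, stop)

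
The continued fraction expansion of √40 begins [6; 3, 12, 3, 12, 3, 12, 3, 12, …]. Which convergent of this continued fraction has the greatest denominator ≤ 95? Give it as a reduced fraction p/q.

234/37

a_0 = 6: 6/1  (≤ bound)
a_1 = 3: 19/3  (≤ bound)
a_2 = 12: 234/37  (≤ bound)
a_3 = 3: 721/114  (> 95, stop)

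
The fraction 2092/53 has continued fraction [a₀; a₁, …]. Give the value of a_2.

8

Apply division with remainder until the remainder is 0:
⌊2092/53⌋ = 39, remainder 25
⌊53/25⌋ = 2, remainder 3
⌊25/3⌋ = 8, remainder 1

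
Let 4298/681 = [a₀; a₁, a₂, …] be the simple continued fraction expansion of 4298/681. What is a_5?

2

⌊4298/681⌋ = 6, remainder 212
⌊681/212⌋ = 3, remainder 45
⌊212/45⌋ = 4, remainder 32
⌊45/32⌋ = 1, remainder 13
⌊32/13⌋ = 2, remainder 6
⌊13/6⌋ = 2, remainder 1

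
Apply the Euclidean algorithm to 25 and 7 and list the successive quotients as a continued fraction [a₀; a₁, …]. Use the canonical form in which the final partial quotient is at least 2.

[3; 1, 1, 3]

25 ÷ 7 → quotient 3, remainder 4
7 ÷ 4 → quotient 1, remainder 3
4 ÷ 3 → quotient 1, remainder 1
3 ÷ 1 → quotient 3, remainder 0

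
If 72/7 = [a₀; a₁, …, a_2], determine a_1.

72 = 10·7 + 2, so a_0 = 10
7 = 3·2 + 1, so a_1 = 3

3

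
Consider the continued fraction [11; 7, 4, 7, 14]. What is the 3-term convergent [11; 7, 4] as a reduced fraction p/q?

323/29

Start with 4.
7 + 1/(4/1) = 7 + 1/4 = 29/4
11 + 1/(29/4) = 11 + 4/29 = 323/29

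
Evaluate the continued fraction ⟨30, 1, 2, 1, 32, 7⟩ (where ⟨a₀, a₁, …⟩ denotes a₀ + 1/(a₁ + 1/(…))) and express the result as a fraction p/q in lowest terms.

a_0 = 30: 30/1
a_1 = 1: 31/1
a_2 = 2: 92/3
a_3 = 1: 123/4
a_4 = 32: 4028/131
a_5 = 7: 28319/921

28319/921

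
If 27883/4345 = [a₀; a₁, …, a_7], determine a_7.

Apply division with remainder until the remainder is 0:
27883 = 6·4345 + 1813, so a_0 = 6
4345 = 2·1813 + 719, so a_1 = 2
1813 = 2·719 + 375, so a_2 = 2
719 = 1·375 + 344, so a_3 = 1
375 = 1·344 + 31, so a_4 = 1
344 = 11·31 + 3, so a_5 = 11
31 = 10·3 + 1, so a_6 = 10
3 = 3·1 + 0, so a_7 = 3

3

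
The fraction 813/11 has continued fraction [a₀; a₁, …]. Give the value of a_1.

1

Repeatedly divide and take the remainder:
813 ÷ 11 → quotient 73, remainder 10
11 ÷ 10 → quotient 1, remainder 1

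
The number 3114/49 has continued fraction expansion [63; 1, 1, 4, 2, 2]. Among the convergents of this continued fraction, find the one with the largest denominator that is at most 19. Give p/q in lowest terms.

572/9

a_0 = 63: 63/1  (≤ bound)
a_1 = 1: 64/1  (≤ bound)
a_2 = 1: 127/2  (≤ bound)
a_3 = 4: 572/9  (≤ bound)
a_4 = 2: 1271/20  (> 19, stop)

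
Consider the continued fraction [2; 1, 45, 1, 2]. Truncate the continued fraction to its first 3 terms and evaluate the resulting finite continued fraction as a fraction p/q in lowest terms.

137/46

Start with 45.
1 + 1/(45/1) = 1 + 1/45 = 46/45
2 + 1/(46/45) = 2 + 45/46 = 137/46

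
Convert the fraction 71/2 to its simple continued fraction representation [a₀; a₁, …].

[35; 2]

71 = 35·2 + 1, so a_0 = 35
2 = 2·1 + 0, so a_1 = 2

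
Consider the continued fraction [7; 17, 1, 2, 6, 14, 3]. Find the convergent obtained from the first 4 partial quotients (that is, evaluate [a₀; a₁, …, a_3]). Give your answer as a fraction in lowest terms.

Start with 2.
1 + 1/(2/1) = 1 + 1/2 = 3/2
17 + 1/(3/2) = 17 + 2/3 = 53/3
7 + 1/(53/3) = 7 + 3/53 = 374/53

374/53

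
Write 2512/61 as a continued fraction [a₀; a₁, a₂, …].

Apply division with remainder until the remainder is 0:
2512 = 41·61 + 11, so a_0 = 41
61 = 5·11 + 6, so a_1 = 5
11 = 1·6 + 5, so a_2 = 1
6 = 1·5 + 1, so a_3 = 1
5 = 5·1 + 0, so a_4 = 5

[41; 5, 1, 1, 5]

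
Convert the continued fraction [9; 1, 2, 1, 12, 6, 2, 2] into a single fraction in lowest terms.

a_0 = 9: 9/1
a_1 = 1: 10/1
a_2 = 2: 29/3
a_3 = 1: 39/4
a_4 = 12: 497/51
a_5 = 6: 3021/310
a_6 = 2: 6539/671
a_7 = 2: 16099/1652

16099/1652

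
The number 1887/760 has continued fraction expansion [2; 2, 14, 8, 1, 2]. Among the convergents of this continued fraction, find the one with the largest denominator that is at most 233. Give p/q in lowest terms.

72/29

List convergents until the denominator exceeds the bound:
a_0 = 2: 2/1  (≤ bound)
a_1 = 2: 5/2  (≤ bound)
a_2 = 14: 72/29  (≤ bound)
a_3 = 8: 581/234  (> 233, stop)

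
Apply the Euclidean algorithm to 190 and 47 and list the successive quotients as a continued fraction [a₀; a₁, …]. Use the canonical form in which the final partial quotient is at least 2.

[4; 23, 2]

190 = 4·47 + 2, so a_0 = 4
47 = 23·2 + 1, so a_1 = 23
2 = 2·1 + 0, so a_2 = 2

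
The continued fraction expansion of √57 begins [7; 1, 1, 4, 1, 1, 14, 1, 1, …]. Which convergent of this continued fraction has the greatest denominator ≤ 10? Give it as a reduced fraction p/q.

68/9

a_0 = 7: 7/1  (≤ bound)
a_1 = 1: 8/1  (≤ bound)
a_2 = 1: 15/2  (≤ bound)
a_3 = 4: 68/9  (≤ bound)
a_4 = 1: 83/11  (> 10, stop)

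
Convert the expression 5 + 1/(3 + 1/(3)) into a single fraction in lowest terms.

53/10

Use the convergent recurrence hₖ = aₖ·hₖ₋₁ + hₖ₋₂ (and likewise for the denominators kₖ):
a_0 = 5: 5/1
a_1 = 3: 16/3
a_2 = 3: 53/10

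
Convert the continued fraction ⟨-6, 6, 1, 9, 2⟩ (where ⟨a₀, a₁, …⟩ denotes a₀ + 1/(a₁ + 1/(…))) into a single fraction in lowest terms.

Start with 2.
9 + 1/(2/1) = 9 + 1/2 = 19/2
1 + 1/(19/2) = 1 + 2/19 = 21/19
6 + 1/(21/19) = 6 + 19/21 = 145/21
-6 + 1/(145/21) = -6 + 21/145 = -849/145

-849/145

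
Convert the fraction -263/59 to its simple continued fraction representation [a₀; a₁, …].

⌊-263/59⌋ = -5, remainder 32
⌊59/32⌋ = 1, remainder 27
⌊32/27⌋ = 1, remainder 5
⌊27/5⌋ = 5, remainder 2
⌊5/2⌋ = 2, remainder 1
⌊2/1⌋ = 2, remainder 0

[-5; 1, 1, 5, 2, 2]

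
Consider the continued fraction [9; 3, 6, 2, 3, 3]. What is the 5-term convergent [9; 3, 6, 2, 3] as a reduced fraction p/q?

Start with 3.
2 + 1/(3/1) = 2 + 1/3 = 7/3
6 + 1/(7/3) = 6 + 3/7 = 45/7
3 + 1/(45/7) = 3 + 7/45 = 142/45
9 + 1/(142/45) = 9 + 45/142 = 1323/142

1323/142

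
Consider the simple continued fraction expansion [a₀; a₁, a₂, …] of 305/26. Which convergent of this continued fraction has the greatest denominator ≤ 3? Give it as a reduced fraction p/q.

a_0 = 11: 11/1  (≤ bound)
a_1 = 1: 12/1  (≤ bound)
a_2 = 2: 35/3  (≤ bound)
a_3 = 1: 47/4  (> 3, stop)

35/3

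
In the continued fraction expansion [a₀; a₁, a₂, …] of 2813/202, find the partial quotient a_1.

2813 = 13·202 + 187, so a_0 = 13
202 = 1·187 + 15, so a_1 = 1

1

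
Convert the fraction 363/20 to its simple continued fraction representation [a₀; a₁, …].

[18; 6, 1, 2]

363 = 18·20 + 3, so a_0 = 18
20 = 6·3 + 2, so a_1 = 6
3 = 1·2 + 1, so a_2 = 1
2 = 2·1 + 0, so a_3 = 2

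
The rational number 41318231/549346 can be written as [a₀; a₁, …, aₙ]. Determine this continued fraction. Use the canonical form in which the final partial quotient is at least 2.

[75; 4, 1, 2, 6, 14, 31, 14]

41318231 ÷ 549346 → quotient 75, remainder 117281
549346 ÷ 117281 → quotient 4, remainder 80222
117281 ÷ 80222 → quotient 1, remainder 37059
80222 ÷ 37059 → quotient 2, remainder 6104
37059 ÷ 6104 → quotient 6, remainder 435
6104 ÷ 435 → quotient 14, remainder 14
435 ÷ 14 → quotient 31, remainder 1
14 ÷ 1 → quotient 14, remainder 0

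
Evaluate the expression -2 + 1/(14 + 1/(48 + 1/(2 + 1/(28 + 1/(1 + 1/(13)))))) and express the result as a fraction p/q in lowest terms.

Compute successive convergents:
a_0 = -2: -2/1
a_1 = 14: -27/14
a_2 = 48: -1298/673
a_3 = 2: -2623/1360
a_4 = 28: -74742/38753
a_5 = 1: -77365/40113
a_6 = 13: -1080487/560222

-1080487/560222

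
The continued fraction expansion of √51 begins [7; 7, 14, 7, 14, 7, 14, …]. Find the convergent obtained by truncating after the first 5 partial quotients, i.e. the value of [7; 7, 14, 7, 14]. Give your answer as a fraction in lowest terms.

70693/9899

a_0 = 7: 7/1
a_1 = 7: 50/7
a_2 = 14: 707/99
a_3 = 7: 4999/700
a_4 = 14: 70693/9899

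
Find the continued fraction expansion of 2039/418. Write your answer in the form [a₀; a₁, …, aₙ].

[4; 1, 7, 5, 10]

Run the Euclidean algorithm, recording each quotient:
2039 ÷ 418 → quotient 4, remainder 367
418 ÷ 367 → quotient 1, remainder 51
367 ÷ 51 → quotient 7, remainder 10
51 ÷ 10 → quotient 5, remainder 1
10 ÷ 1 → quotient 10, remainder 0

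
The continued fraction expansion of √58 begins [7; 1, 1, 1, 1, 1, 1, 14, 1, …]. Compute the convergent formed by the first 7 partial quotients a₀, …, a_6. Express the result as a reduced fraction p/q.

99/13

Start with 1.
1 + 1/(1/1) = 1 + 1/1 = 2/1
1 + 1/(2/1) = 1 + 1/2 = 3/2
1 + 1/(3/2) = 1 + 2/3 = 5/3
1 + 1/(5/3) = 1 + 3/5 = 8/5
1 + 1/(8/5) = 1 + 5/8 = 13/8
7 + 1/(13/8) = 7 + 8/13 = 99/13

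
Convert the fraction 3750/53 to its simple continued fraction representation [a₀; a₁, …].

3750 ÷ 53 → quotient 70, remainder 40
53 ÷ 40 → quotient 1, remainder 13
40 ÷ 13 → quotient 3, remainder 1
13 ÷ 1 → quotient 13, remainder 0

[70; 1, 3, 13]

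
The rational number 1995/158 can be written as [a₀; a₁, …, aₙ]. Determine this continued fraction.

[12; 1, 1, 1, 2, 9, 2]

Run the Euclidean algorithm, recording each quotient:
1995 = 12·158 + 99, so a_0 = 12
158 = 1·99 + 59, so a_1 = 1
99 = 1·59 + 40, so a_2 = 1
59 = 1·40 + 19, so a_3 = 1
40 = 2·19 + 2, so a_4 = 2
19 = 9·2 + 1, so a_5 = 9
2 = 2·1 + 0, so a_6 = 2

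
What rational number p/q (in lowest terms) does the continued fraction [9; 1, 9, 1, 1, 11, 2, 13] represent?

a_0 = 9: 9/1
a_1 = 1: 10/1
a_2 = 9: 99/10
a_3 = 1: 109/11
a_4 = 1: 208/21
a_5 = 11: 2397/242
a_6 = 2: 5002/505
a_7 = 13: 67423/6807

67423/6807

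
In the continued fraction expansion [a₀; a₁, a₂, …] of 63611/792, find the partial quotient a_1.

3

⌊63611/792⌋ = 80, remainder 251
⌊792/251⌋ = 3, remainder 39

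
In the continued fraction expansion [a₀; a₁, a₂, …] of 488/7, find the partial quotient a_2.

488 = 69·7 + 5, so a_0 = 69
7 = 1·5 + 2, so a_1 = 1
5 = 2·2 + 1, so a_2 = 2

2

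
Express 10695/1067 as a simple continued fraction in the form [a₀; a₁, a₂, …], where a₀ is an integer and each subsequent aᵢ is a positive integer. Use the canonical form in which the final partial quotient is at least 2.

Repeatedly divide and take the remainder:
10695 = 10·1067 + 25, so a_0 = 10
1067 = 42·25 + 17, so a_1 = 42
25 = 1·17 + 8, so a_2 = 1
17 = 2·8 + 1, so a_3 = 2
8 = 8·1 + 0, so a_4 = 8

[10; 42, 1, 2, 8]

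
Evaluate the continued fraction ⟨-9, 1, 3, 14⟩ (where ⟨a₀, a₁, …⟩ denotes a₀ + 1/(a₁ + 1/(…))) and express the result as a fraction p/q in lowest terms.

-470/57

Start with 14.
3 + 1/(14/1) = 3 + 1/14 = 43/14
1 + 1/(43/14) = 1 + 14/43 = 57/43
-9 + 1/(57/43) = -9 + 43/57 = -470/57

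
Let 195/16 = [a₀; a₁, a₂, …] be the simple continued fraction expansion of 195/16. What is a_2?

3

Run the Euclidean algorithm, recording each quotient:
195 ÷ 16 → quotient 12, remainder 3
16 ÷ 3 → quotient 5, remainder 1
3 ÷ 1 → quotient 3, remainder 0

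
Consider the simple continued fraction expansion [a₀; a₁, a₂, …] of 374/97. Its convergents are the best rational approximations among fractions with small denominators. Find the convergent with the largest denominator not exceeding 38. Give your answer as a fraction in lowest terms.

a_0 = 3: 3/1  (≤ bound)
a_1 = 1: 4/1  (≤ bound)
a_2 = 5: 23/6  (≤ bound)
a_3 = 1: 27/7  (≤ bound)
a_4 = 13: 374/97  (> 38, stop)

27/7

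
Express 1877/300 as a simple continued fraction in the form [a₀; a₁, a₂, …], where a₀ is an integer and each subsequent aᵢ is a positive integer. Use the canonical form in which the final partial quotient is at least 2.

[6; 3, 1, 8, 1, 1, 1, 2]

Repeatedly divide and take the remainder:
1877 = 6·300 + 77, so a_0 = 6
300 = 3·77 + 69, so a_1 = 3
77 = 1·69 + 8, so a_2 = 1
69 = 8·8 + 5, so a_3 = 8
8 = 1·5 + 3, so a_4 = 1
5 = 1·3 + 2, so a_5 = 1
3 = 1·2 + 1, so a_6 = 1
2 = 2·1 + 0, so a_7 = 2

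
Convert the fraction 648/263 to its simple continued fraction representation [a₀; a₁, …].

Repeatedly divide and take the remainder:
648 ÷ 263 → quotient 2, remainder 122
263 ÷ 122 → quotient 2, remainder 19
122 ÷ 19 → quotient 6, remainder 8
19 ÷ 8 → quotient 2, remainder 3
8 ÷ 3 → quotient 2, remainder 2
3 ÷ 2 → quotient 1, remainder 1
2 ÷ 1 → quotient 2, remainder 0

[2; 2, 6, 2, 2, 1, 2]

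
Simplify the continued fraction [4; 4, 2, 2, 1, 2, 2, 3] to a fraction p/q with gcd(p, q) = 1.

Use the convergent recurrence hₖ = aₖ·hₖ₋₁ + hₖ₋₂ (and likewise for the denominators kₖ):
a_0 = 4: 4/1
a_1 = 4: 17/4
a_2 = 2: 38/9
a_3 = 2: 93/22
a_4 = 1: 131/31
a_5 = 2: 355/84
a_6 = 2: 841/199
a_7 = 3: 2878/681

2878/681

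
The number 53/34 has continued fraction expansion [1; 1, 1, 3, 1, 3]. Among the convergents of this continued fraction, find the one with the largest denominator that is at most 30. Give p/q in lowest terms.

a_0 = 1: 1/1  (≤ bound)
a_1 = 1: 2/1  (≤ bound)
a_2 = 1: 3/2  (≤ bound)
a_3 = 3: 11/7  (≤ bound)
a_4 = 1: 14/9  (≤ bound)
a_5 = 3: 53/34  (> 30, stop)

14/9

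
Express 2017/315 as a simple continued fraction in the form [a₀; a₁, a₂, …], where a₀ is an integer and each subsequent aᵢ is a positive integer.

⌊2017/315⌋ = 6, remainder 127
⌊315/127⌋ = 2, remainder 61
⌊127/61⌋ = 2, remainder 5
⌊61/5⌋ = 12, remainder 1
⌊5/1⌋ = 5, remainder 0

[6; 2, 2, 12, 5]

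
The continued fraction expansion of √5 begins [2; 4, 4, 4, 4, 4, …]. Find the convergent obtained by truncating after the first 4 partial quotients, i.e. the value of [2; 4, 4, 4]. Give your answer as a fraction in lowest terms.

161/72

Work from the innermost term outward:
Start with 4.
4 + 1/(4/1) = 4 + 1/4 = 17/4
4 + 1/(17/4) = 4 + 4/17 = 72/17
2 + 1/(72/17) = 2 + 17/72 = 161/72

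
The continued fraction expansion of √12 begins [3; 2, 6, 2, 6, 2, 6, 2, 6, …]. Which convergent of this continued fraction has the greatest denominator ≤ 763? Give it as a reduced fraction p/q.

1351/390

List convergents until the denominator exceeds the bound:
a_0 = 3: 3/1  (≤ bound)
a_1 = 2: 7/2  (≤ bound)
a_2 = 6: 45/13  (≤ bound)
a_3 = 2: 97/28  (≤ bound)
a_4 = 6: 627/181  (≤ bound)
a_5 = 2: 1351/390  (≤ bound)
a_6 = 6: 8733/2521  (> 763, stop)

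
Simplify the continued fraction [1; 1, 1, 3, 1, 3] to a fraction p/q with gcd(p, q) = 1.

53/34

Start with 3.
1 + 1/(3/1) = 1 + 1/3 = 4/3
3 + 1/(4/3) = 3 + 3/4 = 15/4
1 + 1/(15/4) = 1 + 4/15 = 19/15
1 + 1/(19/15) = 1 + 15/19 = 34/19
1 + 1/(34/19) = 1 + 19/34 = 53/34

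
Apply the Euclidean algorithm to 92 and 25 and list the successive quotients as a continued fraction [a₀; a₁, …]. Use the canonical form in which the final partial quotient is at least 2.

[3; 1, 2, 8]

92 ÷ 25 → quotient 3, remainder 17
25 ÷ 17 → quotient 1, remainder 8
17 ÷ 8 → quotient 2, remainder 1
8 ÷ 1 → quotient 8, remainder 0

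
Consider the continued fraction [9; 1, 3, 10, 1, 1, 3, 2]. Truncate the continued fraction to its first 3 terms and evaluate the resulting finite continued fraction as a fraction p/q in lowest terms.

39/4

Start with 3.
1 + 1/(3/1) = 1 + 1/3 = 4/3
9 + 1/(4/3) = 9 + 3/4 = 39/4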